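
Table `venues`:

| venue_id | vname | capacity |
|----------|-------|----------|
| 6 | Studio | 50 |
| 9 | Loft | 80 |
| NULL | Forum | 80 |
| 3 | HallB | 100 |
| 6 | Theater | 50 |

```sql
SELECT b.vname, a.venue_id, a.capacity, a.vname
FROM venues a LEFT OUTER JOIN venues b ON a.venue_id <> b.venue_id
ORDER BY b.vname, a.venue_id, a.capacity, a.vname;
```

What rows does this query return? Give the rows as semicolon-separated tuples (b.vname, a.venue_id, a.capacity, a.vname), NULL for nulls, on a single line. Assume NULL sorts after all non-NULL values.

(HallB, 6, 50, Studio); (HallB, 6, 50, Theater); (HallB, 9, 80, Loft); (Loft, 3, 100, HallB); (Loft, 6, 50, Studio); (Loft, 6, 50, Theater); (Studio, 3, 100, HallB); (Studio, 9, 80, Loft); (Theater, 3, 100, HallB); (Theater, 9, 80, Loft); (NULL, NULL, 80, Forum)

LEFT JOIN keeps every row from `venues a`; unmatched rows get NULL for `venues b`'s columns.
Matching on a.venue_id <> b.venue_id. A NULL in a compared column never satisfies the condition.
Matched pairs: 10; unmatched a rows kept: 1.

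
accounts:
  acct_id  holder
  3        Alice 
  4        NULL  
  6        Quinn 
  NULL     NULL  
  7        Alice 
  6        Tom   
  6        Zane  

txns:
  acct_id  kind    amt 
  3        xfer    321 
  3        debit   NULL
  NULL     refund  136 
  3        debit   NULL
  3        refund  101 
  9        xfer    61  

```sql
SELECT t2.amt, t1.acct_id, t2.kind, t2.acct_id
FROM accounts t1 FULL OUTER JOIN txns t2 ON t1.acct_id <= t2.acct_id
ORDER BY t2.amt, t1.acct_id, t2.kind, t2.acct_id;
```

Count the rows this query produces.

FULL OUTER JOIN keeps every row from both sides; unmatched rows get NULL for the other side's columns.
Matching on t1.acct_id <= t2.acct_id. A NULL in a compared column never satisfies the condition.
- t1 row (acct_id=3): matches 5 t2 row(s) → 5 output row(s).
- t1 row (acct_id=4): matches 1 t2 row(s) → 1 output row(s).
- t1 row (acct_id=6): matches 1 t2 row(s) → 1 output row(s).
- t1 row (acct_id=NULL): no match → kept, t2 columns NULL.
- t1 row (acct_id=7): matches 1 t2 row(s) → 1 output row(s).
- t1 row (acct_id=6): matches 1 t2 row(s) → 1 output row(s).
- t1 row (acct_id=6): matches 1 t2 row(s) → 1 output row(s).
- 1 t2 row(s) had no t1 match → kept, t1 columns NULL.
Total: 10 matched + 2 padded = 12 rows.

12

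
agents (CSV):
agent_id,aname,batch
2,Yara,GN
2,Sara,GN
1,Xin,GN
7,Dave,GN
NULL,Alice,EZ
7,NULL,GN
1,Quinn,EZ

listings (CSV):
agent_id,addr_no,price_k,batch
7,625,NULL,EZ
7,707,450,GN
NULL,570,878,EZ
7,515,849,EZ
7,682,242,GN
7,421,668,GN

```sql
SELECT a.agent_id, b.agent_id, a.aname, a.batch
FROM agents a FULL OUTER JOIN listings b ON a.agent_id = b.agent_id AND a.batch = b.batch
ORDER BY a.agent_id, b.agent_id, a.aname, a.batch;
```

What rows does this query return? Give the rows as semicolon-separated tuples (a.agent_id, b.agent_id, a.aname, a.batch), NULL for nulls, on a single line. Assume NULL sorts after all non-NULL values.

FULL OUTER JOIN keeps every row from both sides; unmatched rows get NULL for the other side's columns.
Matching on a.agent_id = b.agent_id AND a.batch = b.batch. A NULL in a compared column never satisfies the condition.
- a row (agent_id=2, batch=GN): no match → kept, b columns NULL.
- a row (agent_id=2, batch=GN): no match → kept, b columns NULL.
- a row (agent_id=1, batch=GN): no match → kept, b columns NULL.
- a row (agent_id=7, batch=GN): matches 3 b row(s) → 3 output row(s).
- a row (agent_id=NULL, batch=EZ): no match → kept, b columns NULL.
- a row (agent_id=7, batch=GN): matches 3 b row(s) → 3 output row(s).
- a row (agent_id=1, batch=EZ): no match → kept, b columns NULL.
- 3 row(s) from b found no a partner → padded with NULL.

(1, NULL, Quinn, EZ); (1, NULL, Xin, GN); (2, NULL, Sara, GN); (2, NULL, Yara, GN); (7, 7, Dave, GN); (7, 7, Dave, GN); (7, 7, Dave, GN); (7, 7, NULL, GN); (7, 7, NULL, GN); (7, 7, NULL, GN); (NULL, 7, NULL, NULL); (NULL, 7, NULL, NULL); (NULL, NULL, Alice, EZ); (NULL, NULL, NULL, NULL)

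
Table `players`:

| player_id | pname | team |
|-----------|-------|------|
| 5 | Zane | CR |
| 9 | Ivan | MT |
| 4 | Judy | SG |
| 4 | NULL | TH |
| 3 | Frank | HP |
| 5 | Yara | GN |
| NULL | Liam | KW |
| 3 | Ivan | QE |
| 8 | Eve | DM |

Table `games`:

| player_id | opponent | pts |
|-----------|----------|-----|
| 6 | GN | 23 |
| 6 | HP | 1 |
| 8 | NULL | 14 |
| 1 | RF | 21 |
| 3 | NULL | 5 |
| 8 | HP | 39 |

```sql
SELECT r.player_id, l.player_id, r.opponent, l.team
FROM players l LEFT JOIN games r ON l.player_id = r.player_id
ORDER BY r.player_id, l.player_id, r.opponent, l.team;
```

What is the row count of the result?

LEFT JOIN keeps every row from `players`; unmatched rows get NULL for `games`'s columns.
Matching on l.player_id = r.player_id. A NULL in a compared column never satisfies the condition.
- l[0] player_id=5 → no match; kept with NULLs on the r side.
- l[1] player_id=9 → no match; kept with NULLs on the r side.
- l[2] player_id=4 → no match; kept with NULLs on the r side.
- l[3] player_id=4 → no match; kept with NULLs on the r side.
- l[4] player_id=3 → 1 match(es) in r → 1 row(s).
- l[5] player_id=5 → no match; kept with NULLs on the r side.
- l[6] player_id=NULL → no match; kept with NULLs on the r side.
- l[7] player_id=3 → 1 match(es) in r → 1 row(s).
- l[8] player_id=8 → 2 match(es) in r → 2 row(s).
Total: 4 matched + 6 padded = 10 rows.

10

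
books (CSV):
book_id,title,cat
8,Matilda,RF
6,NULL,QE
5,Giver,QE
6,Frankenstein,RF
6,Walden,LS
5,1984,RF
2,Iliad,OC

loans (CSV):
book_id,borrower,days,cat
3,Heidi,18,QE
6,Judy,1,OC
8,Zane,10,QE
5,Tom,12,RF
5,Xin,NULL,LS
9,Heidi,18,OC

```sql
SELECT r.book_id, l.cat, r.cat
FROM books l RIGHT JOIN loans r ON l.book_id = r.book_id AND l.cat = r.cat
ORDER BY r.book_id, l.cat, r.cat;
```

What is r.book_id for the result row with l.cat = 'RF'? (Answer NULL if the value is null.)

5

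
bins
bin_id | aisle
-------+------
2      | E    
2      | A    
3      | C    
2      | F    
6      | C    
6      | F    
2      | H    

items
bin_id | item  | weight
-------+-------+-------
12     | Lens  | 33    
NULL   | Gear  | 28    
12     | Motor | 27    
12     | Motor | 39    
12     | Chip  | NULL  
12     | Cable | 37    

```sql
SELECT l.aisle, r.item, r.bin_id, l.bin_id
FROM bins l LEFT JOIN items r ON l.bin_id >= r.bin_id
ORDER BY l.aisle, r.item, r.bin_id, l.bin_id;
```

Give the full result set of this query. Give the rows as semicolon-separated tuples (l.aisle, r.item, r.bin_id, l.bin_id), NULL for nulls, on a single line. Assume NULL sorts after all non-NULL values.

LEFT JOIN keeps every row from `bins`; unmatched rows get NULL for `items`'s columns.
Matching on l.bin_id >= r.bin_id. A NULL in a compared column never satisfies the condition.
- l (bin_id=2) has no partner → padded with NULL.
- l (bin_id=2) has no partner → padded with NULL.
- l (bin_id=3) has no partner → padded with NULL.
- l (bin_id=2) has no partner → padded with NULL.
- l (bin_id=6) has no partner → padded with NULL.
- l (bin_id=6) has no partner → padded with NULL.
- l (bin_id=2) has no partner → padded with NULL.
After projecting and ordering:
l.aisle | r.item | r.bin_id | l.bin_id
A | NULL | NULL | 2
C | NULL | NULL | 3
C | NULL | NULL | 6
E | NULL | NULL | 2
F | NULL | NULL | 2
F | NULL | NULL | 6
H | NULL | NULL | 2

(A, NULL, NULL, 2); (C, NULL, NULL, 3); (C, NULL, NULL, 6); (E, NULL, NULL, 2); (F, NULL, NULL, 2); (F, NULL, NULL, 6); (H, NULL, NULL, 2)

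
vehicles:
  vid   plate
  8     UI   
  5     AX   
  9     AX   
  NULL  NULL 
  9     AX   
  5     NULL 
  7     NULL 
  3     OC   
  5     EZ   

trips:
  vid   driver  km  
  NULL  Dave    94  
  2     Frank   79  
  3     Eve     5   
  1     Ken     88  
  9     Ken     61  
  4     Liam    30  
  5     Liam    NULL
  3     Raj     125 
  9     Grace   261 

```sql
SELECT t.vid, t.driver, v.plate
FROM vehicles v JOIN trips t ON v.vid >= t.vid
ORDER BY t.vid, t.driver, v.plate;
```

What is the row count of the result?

INNER JOIN keeps only pairs where the ON condition holds.
Matching on v.vid >= t.vid. A NULL in a compared column never satisfies the condition.
- v (vid=8) pairs with 6 row(s) of t.
- v (vid=5) pairs with 6 row(s) of t.
- v (vid=9) pairs with 8 row(s) of t.
- v (vid=NULL) has no partner → excluded.
- v (vid=9) pairs with 8 row(s) of t.
- v (vid=5) pairs with 6 row(s) of t.
- v (vid=7) pairs with 6 row(s) of t.
- v (vid=3) pairs with 4 row(s) of t.
- v (vid=5) pairs with 6 row(s) of t.
Total: 50 rows.

50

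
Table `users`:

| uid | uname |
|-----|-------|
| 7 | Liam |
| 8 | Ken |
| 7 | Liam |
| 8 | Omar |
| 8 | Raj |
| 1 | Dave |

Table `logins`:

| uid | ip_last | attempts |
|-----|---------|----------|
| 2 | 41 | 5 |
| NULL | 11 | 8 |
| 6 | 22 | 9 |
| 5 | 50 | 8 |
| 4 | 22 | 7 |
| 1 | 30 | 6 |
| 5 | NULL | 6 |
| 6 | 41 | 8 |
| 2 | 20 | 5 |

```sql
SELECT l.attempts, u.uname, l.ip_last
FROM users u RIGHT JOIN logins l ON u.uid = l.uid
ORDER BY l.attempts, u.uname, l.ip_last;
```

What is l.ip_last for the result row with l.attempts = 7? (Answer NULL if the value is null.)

RIGHT JOIN keeps every row from `logins`; unmatched rows get NULL for `users`'s columns.
Matching on u.uid = l.uid. A NULL in a compared column never satisfies the condition.
- u row (uid=7): no match.
- u row (uid=8): no match.
- u row (uid=7): no match.
- u row (uid=8): no match.
- u row (uid=8): no match.
- u row (uid=1): matches 1 l row(s) → 1 output row(s).
- 8 row(s) from l found no u partner → padded with NULL.

22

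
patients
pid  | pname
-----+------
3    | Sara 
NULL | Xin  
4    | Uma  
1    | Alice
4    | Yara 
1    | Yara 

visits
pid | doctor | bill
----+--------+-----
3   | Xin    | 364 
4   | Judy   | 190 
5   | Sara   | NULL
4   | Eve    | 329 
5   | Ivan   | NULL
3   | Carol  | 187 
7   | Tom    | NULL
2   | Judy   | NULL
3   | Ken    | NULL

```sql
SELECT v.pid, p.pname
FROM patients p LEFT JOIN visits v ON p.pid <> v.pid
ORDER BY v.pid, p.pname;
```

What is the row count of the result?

39

LEFT JOIN keeps every row from `patients`; unmatched rows get NULL for `visits`'s columns.
Matching on p.pid <> v.pid. A NULL in a compared column never satisfies the condition.
- pid=3: 6 matching v row(s), so 6 row(s) emitted.
- pid=NULL: no v row matches, row kept with v columns NULL.
- pid=4: 7 matching v row(s), so 7 row(s) emitted.
- pid=1: 9 matching v row(s), so 9 row(s) emitted.
- pid=4: 7 matching v row(s), so 7 row(s) emitted.
- pid=1: 9 matching v row(s), so 9 row(s) emitted.
Total: 38 matched + 1 padded = 39 rows.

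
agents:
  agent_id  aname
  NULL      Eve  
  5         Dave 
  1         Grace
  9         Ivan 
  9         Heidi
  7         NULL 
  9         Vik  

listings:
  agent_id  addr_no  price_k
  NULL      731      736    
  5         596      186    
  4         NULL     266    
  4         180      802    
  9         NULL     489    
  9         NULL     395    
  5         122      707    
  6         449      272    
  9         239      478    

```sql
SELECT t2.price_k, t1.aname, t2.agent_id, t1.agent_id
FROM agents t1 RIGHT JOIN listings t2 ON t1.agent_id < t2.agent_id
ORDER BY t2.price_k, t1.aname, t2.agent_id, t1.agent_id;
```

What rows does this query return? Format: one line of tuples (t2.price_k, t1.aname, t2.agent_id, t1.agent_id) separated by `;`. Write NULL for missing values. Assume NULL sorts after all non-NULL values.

(186, Grace, 5, 1); (266, Grace, 4, 1); (272, Dave, 6, 5); (272, Grace, 6, 1); (395, Dave, 9, 5); (395, Grace, 9, 1); (395, NULL, 9, 7); (478, Dave, 9, 5); (478, Grace, 9, 1); (478, NULL, 9, 7); (489, Dave, 9, 5); (489, Grace, 9, 1); (489, NULL, 9, 7); (707, Grace, 5, 1); (736, NULL, NULL, NULL); (802, Grace, 4, 1)

RIGHT JOIN keeps every row from `listings`; unmatched rows get NULL for `agents`'s columns.
Matching on t1.agent_id < t2.agent_id. A NULL in a compared column never satisfies the condition.
- t1 row (agent_id=NULL): no match.
- t1 row (agent_id=5): matches 4 t2 row(s) → 4 output row(s).
- t1 row (agent_id=1): matches 8 t2 row(s) → 8 output row(s).
- t1 row (agent_id=9): no match.
- t1 row (agent_id=9): no match.
- t1 row (agent_id=7): matches 3 t2 row(s) → 3 output row(s).
- t1 row (agent_id=9): no match.
- 1 t2 row(s) had no t1 match → kept, t1 columns NULL.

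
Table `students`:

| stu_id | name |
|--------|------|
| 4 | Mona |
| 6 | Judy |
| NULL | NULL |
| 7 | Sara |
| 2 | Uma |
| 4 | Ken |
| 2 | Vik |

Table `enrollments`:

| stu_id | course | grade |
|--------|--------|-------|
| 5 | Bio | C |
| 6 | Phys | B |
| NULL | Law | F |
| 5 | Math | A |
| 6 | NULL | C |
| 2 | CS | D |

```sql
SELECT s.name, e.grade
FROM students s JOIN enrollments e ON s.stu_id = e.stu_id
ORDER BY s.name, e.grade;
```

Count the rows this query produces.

4

INNER JOIN keeps only pairs where the ON condition holds.
Matching on s.stu_id = e.stu_id. A NULL in a compared column never satisfies the condition.
- s row (stu_id=4): no match → dropped.
- s row (stu_id=6): matches 2 e row(s) → 2 output row(s).
- s row (stu_id=NULL): no match → dropped.
- s row (stu_id=7): no match → dropped.
- s row (stu_id=2): matches 1 e row(s) → 1 output row(s).
- s row (stu_id=4): no match → dropped.
- s row (stu_id=2): matches 1 e row(s) → 1 output row(s).
Total: 4 rows.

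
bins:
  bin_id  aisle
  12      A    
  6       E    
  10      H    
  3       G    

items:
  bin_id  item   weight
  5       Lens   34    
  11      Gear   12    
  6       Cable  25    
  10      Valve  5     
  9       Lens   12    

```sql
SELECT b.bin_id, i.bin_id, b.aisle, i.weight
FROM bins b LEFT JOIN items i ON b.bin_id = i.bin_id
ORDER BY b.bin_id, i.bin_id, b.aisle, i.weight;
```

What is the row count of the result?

4

LEFT JOIN keeps every row from `bins`; unmatched rows get NULL for `items`'s columns.
Matching on b.bin_id = i.bin_id.
- b row (bin_id=12): no match → kept, i columns NULL.
- b row (bin_id=6): matches 1 i row(s) → 1 output row(s).
- b row (bin_id=10): matches 1 i row(s) → 1 output row(s).
- b row (bin_id=3): no match → kept, i columns NULL.
Total: 2 matched + 2 padded = 4 rows.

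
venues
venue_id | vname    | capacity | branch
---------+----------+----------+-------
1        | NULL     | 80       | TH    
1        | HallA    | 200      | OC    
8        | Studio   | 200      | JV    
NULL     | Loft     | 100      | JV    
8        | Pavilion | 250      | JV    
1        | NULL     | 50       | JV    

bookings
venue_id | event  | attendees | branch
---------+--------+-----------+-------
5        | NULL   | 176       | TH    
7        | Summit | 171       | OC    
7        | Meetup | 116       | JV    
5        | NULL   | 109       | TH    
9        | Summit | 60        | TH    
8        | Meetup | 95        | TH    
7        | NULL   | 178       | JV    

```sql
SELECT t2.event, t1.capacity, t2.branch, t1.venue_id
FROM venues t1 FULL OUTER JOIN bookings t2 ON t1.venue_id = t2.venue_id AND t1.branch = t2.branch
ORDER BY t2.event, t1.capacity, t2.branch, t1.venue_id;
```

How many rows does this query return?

13

FULL OUTER JOIN keeps every row from both sides; unmatched rows get NULL for the other side's columns.
Matching on t1.venue_id = t2.venue_id AND t1.branch = t2.branch. A NULL in a compared column never satisfies the condition.
- venue_id=1, branch=TH: no t2 row matches, row kept with t2 columns NULL.
- venue_id=1, branch=OC: no t2 row matches, row kept with t2 columns NULL.
- venue_id=8, branch=JV: no t2 row matches, row kept with t2 columns NULL.
- venue_id=NULL, branch=JV: no t2 row matches, row kept with t2 columns NULL.
- venue_id=8, branch=JV: no t2 row matches, row kept with t2 columns NULL.
- venue_id=1, branch=JV: no t2 row matches, row kept with t2 columns NULL.
- 7 t2 row(s) had no t1 match → kept, t1 columns NULL.
Total: 0 matched + 13 padded = 13 rows.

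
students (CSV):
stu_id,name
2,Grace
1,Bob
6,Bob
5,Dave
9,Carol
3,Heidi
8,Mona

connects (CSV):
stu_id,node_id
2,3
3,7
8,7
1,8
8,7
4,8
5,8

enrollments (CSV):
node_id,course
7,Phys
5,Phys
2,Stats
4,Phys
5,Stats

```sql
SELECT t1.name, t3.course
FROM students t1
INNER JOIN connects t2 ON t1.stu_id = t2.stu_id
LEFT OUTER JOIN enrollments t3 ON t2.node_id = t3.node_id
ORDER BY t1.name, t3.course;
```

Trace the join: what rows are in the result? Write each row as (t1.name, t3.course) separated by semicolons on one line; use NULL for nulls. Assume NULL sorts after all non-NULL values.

(Bob, NULL); (Dave, NULL); (Grace, NULL); (Heidi, Phys); (Mona, Phys); (Mona, Phys)

Joins associate left-to-right: students INNER JOIN connects on stu_id gives 6 intermediate row(s).
Then LEFT JOIN `enrollments t3` on node_id: each of those 6 rows is kept; rows whose t2.node_id has no match in t3 get NULL for t3's columns.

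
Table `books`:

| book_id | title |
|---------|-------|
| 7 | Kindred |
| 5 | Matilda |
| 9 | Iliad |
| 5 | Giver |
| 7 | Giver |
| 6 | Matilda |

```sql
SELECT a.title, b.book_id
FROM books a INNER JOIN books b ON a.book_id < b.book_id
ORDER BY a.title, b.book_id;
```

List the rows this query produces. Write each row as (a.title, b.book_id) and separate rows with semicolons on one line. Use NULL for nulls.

(Giver, 6); (Giver, 7); (Giver, 7); (Giver, 9); (Giver, 9); (Kindred, 9); (Matilda, 6); (Matilda, 7); (Matilda, 7); (Matilda, 7); (Matilda, 7); (Matilda, 9); (Matilda, 9)

INNER JOIN keeps only pairs where the ON condition holds.
Matching on a.book_id < b.book_id.
Matched pairs: 13.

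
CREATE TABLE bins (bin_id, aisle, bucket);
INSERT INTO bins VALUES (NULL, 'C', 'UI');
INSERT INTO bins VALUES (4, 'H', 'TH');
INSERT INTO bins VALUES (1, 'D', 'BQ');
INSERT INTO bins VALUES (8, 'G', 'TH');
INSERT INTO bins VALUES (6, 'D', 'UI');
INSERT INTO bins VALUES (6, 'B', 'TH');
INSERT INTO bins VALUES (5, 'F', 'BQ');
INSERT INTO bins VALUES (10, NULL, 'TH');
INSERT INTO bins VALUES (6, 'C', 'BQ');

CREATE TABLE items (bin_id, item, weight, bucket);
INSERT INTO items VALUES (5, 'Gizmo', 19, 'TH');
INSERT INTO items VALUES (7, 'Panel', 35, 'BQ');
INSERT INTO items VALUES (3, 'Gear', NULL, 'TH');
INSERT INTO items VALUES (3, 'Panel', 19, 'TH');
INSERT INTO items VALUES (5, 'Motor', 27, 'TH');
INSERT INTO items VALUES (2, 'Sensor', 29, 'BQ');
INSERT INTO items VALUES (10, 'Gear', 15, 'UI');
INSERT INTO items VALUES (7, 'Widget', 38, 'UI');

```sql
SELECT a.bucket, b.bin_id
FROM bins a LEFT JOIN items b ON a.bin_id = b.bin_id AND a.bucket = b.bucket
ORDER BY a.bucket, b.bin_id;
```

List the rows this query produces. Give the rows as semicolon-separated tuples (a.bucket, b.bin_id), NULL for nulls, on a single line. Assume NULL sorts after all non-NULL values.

LEFT JOIN keeps every row from `bins`; unmatched rows get NULL for `items`'s columns.
Matching on a.bin_id = b.bin_id AND a.bucket = b.bucket. A NULL in a compared column never satisfies the condition.
- bin_id=NULL, bucket=UI: no b row matches, row kept with b columns NULL.
- bin_id=4, bucket=TH: no b row matches, row kept with b columns NULL.
- bin_id=1, bucket=BQ: no b row matches, row kept with b columns NULL.
- bin_id=8, bucket=TH: no b row matches, row kept with b columns NULL.
- bin_id=6, bucket=UI: no b row matches, row kept with b columns NULL.
- bin_id=6, bucket=TH: no b row matches, row kept with b columns NULL.
- bin_id=5, bucket=BQ: no b row matches, row kept with b columns NULL.
- bin_id=10, bucket=TH: no b row matches, row kept with b columns NULL.
- bin_id=6, bucket=BQ: no b row matches, row kept with b columns NULL.
After projecting and ordering:
a.bucket | b.bin_id
BQ | NULL
BQ | NULL
BQ | NULL
TH | NULL
TH | NULL
TH | NULL
TH | NULL
UI | NULL
UI | NULL

(BQ, NULL); (BQ, NULL); (BQ, NULL); (TH, NULL); (TH, NULL); (TH, NULL); (TH, NULL); (UI, NULL); (UI, NULL)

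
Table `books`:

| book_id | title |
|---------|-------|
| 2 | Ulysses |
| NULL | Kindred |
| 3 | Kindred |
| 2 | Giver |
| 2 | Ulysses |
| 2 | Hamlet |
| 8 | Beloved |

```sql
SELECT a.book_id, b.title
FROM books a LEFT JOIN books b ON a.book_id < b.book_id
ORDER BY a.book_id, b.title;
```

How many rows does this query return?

11

LEFT JOIN keeps every row from `books a`; unmatched rows get NULL for `books b`'s columns.
Matching on a.book_id < b.book_id. A NULL in a compared column never satisfies the condition.
- a row (book_id=2): matches 2 b row(s) → 2 output row(s).
- a row (book_id=NULL): no match → kept, b columns NULL.
- a row (book_id=3): matches 1 b row(s) → 1 output row(s).
- a row (book_id=2): matches 2 b row(s) → 2 output row(s).
- a row (book_id=2): matches 2 b row(s) → 2 output row(s).
- a row (book_id=2): matches 2 b row(s) → 2 output row(s).
- a row (book_id=8): no match → kept, b columns NULL.
Total: 9 matched + 2 padded = 11 rows.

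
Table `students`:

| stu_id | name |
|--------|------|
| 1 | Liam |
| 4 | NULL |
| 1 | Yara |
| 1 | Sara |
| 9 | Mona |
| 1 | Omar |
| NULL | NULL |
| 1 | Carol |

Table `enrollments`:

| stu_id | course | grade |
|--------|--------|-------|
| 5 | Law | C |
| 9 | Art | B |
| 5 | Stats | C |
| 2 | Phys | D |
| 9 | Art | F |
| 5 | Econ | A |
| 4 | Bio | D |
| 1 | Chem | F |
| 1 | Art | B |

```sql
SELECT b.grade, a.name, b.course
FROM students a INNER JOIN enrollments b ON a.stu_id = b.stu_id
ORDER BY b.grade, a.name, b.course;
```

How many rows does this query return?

INNER JOIN keeps only pairs where the ON condition holds.
Matching on a.stu_id = b.stu_id. A NULL in a compared column never satisfies the condition.
Matched pairs: 13.
Total: 13 rows.

13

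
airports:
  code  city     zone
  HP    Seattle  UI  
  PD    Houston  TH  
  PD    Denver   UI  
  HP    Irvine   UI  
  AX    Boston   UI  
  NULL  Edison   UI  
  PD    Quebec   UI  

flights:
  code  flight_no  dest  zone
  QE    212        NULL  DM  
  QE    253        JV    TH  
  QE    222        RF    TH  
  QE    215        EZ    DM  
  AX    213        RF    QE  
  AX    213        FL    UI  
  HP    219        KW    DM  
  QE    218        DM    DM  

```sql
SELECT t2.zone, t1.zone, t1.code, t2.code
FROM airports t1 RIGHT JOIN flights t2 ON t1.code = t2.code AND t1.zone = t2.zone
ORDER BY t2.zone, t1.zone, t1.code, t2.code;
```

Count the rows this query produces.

8

RIGHT JOIN keeps every row from `flights`; unmatched rows get NULL for `airports`'s columns.
Matching on t1.code = t2.code AND t1.zone = t2.zone. A NULL in a compared column never satisfies the condition.
Matched pairs: 1; unmatched t2 rows kept: 7.
Total: 1 matched + 7 padded = 8 rows.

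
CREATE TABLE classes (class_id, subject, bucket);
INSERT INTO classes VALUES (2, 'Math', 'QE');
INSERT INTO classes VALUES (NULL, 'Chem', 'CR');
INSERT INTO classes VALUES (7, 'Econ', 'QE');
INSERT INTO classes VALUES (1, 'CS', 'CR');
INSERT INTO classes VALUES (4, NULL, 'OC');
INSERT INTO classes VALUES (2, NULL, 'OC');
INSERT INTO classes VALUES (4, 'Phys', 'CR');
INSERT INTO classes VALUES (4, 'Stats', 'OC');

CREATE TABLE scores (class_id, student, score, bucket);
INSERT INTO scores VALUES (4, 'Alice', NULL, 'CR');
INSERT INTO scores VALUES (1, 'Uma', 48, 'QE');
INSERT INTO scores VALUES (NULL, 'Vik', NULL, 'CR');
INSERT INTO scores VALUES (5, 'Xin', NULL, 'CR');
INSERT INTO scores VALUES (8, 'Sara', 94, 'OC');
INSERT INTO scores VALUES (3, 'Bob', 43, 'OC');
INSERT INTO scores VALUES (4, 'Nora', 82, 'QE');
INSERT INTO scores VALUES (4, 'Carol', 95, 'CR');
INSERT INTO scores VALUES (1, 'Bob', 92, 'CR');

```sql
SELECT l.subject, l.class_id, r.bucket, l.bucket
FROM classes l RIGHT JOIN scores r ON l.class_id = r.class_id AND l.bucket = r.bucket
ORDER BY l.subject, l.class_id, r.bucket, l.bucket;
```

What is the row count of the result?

RIGHT JOIN keeps every row from `scores`; unmatched rows get NULL for `classes`'s columns.
Matching on l.class_id = r.class_id AND l.bucket = r.bucket. A NULL in a compared column never satisfies the condition.
- l row (class_id=2, bucket=QE): no match.
- l row (class_id=NULL, bucket=CR): no match.
- l row (class_id=7, bucket=QE): no match.
- l row (class_id=1, bucket=CR): matches 1 r row(s) → 1 output row(s).
- l row (class_id=4, bucket=OC): no match.
- l row (class_id=2, bucket=OC): no match.
- l row (class_id=4, bucket=CR): matches 2 r row(s) → 2 output row(s).
- l row (class_id=4, bucket=OC): no match.
- 6 row(s) from r found no l partner → padded with NULL.
Total: 3 matched + 6 padded = 9 rows.

9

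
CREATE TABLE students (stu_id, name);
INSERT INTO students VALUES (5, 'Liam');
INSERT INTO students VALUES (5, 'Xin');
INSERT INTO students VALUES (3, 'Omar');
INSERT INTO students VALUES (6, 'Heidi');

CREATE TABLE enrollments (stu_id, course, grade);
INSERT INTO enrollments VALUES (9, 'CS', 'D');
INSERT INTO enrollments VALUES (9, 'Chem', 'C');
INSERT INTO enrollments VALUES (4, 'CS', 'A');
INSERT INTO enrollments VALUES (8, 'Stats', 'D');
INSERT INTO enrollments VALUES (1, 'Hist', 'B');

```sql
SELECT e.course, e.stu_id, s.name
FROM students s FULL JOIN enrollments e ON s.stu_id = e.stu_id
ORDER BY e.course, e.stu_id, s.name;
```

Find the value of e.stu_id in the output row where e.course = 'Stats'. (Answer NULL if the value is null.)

FULL OUTER JOIN keeps every row from both sides; unmatched rows get NULL for the other side's columns.
Matching on s.stu_id = e.stu_id.
Matched pairs: 0; unmatched s rows kept: 4; unmatched e rows kept: 5.

8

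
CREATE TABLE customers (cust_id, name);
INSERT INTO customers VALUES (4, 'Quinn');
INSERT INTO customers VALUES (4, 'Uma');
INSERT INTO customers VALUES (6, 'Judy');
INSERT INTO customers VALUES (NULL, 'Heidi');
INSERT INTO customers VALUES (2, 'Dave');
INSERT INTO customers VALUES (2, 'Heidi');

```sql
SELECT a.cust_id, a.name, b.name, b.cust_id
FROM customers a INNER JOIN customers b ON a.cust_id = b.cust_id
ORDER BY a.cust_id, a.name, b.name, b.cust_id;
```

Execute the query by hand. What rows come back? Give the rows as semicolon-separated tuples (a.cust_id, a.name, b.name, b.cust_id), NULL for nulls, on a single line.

INNER JOIN keeps only pairs where the ON condition holds.
Matching on a.cust_id = b.cust_id. A NULL in a compared column never satisfies the condition.
Matched pairs: 9.

(2, Dave, Dave, 2); (2, Dave, Heidi, 2); (2, Heidi, Dave, 2); (2, Heidi, Heidi, 2); (4, Quinn, Quinn, 4); (4, Quinn, Uma, 4); (4, Uma, Quinn, 4); (4, Uma, Uma, 4); (6, Judy, Judy, 6)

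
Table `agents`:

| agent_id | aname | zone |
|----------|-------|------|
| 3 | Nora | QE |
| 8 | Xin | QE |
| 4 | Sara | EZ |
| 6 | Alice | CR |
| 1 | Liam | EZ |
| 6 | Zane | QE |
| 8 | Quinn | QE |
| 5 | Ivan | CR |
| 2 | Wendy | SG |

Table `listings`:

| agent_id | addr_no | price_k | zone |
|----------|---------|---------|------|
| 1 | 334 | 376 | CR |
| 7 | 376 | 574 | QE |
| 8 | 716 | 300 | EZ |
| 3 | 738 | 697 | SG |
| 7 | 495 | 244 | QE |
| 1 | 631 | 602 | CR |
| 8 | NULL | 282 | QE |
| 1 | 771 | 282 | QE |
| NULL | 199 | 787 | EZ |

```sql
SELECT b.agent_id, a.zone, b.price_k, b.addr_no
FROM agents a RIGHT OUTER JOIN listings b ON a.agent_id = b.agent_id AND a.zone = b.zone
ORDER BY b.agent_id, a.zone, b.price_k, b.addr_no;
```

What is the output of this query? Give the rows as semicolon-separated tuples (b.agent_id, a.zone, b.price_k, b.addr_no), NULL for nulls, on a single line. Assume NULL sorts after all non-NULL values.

(1, NULL, 282, 771); (1, NULL, 376, 334); (1, NULL, 602, 631); (3, NULL, 697, 738); (7, NULL, 244, 495); (7, NULL, 574, 376); (8, QE, 282, NULL); (8, QE, 282, NULL); (8, NULL, 300, 716); (NULL, NULL, 787, 199)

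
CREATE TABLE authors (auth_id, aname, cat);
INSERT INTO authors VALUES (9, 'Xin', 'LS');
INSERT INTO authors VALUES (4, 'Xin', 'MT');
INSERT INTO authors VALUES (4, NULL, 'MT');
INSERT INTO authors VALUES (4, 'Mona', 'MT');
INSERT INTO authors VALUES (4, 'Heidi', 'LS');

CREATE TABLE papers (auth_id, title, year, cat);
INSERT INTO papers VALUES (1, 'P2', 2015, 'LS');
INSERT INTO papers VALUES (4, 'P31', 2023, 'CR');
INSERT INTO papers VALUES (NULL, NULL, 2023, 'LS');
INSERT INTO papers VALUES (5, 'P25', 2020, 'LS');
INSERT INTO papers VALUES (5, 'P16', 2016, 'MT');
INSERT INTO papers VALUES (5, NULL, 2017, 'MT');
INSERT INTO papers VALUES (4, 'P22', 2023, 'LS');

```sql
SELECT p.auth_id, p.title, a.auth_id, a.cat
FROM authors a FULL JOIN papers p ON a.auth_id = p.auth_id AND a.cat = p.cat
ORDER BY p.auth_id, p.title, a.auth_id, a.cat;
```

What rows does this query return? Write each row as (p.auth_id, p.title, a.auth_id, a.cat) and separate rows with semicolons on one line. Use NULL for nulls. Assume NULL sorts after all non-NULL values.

FULL OUTER JOIN keeps every row from both sides; unmatched rows get NULL for the other side's columns.
Matching on a.auth_id = p.auth_id AND a.cat = p.cat. A NULL in a compared column never satisfies the condition.
Matched pairs: 1; unmatched a rows kept: 4; unmatched p rows kept: 6.

(1, P2, NULL, NULL); (4, P22, 4, LS); (4, P31, NULL, NULL); (5, P16, NULL, NULL); (5, P25, NULL, NULL); (5, NULL, NULL, NULL); (NULL, NULL, 4, MT); (NULL, NULL, 4, MT); (NULL, NULL, 4, MT); (NULL, NULL, 9, LS); (NULL, NULL, NULL, NULL)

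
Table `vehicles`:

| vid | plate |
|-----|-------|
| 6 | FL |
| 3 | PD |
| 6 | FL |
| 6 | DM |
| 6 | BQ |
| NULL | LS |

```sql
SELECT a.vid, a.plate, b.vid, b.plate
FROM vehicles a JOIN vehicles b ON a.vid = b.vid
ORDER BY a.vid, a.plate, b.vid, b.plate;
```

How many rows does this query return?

INNER JOIN keeps only pairs where the ON condition holds.
Matching on a.vid = b.vid. A NULL in a compared column never satisfies the condition.
Matched pairs: 17.
Total: 17 rows.

17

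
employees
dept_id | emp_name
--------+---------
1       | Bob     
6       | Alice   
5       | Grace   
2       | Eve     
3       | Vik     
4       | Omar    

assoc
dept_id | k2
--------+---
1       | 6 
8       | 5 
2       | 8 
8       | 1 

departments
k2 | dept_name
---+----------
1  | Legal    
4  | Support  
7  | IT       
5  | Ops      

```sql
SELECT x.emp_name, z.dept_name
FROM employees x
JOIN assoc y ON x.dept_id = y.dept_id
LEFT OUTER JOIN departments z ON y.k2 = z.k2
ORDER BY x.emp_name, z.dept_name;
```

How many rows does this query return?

Step 1 — x INNER JOIN y on dept_id → 2 row(s).
Then LEFT JOIN `departments z` on k2: each of those 2 rows is kept; rows whose y.k2 has no match in z get NULL for z's columns.
Result: 2 row(s).

2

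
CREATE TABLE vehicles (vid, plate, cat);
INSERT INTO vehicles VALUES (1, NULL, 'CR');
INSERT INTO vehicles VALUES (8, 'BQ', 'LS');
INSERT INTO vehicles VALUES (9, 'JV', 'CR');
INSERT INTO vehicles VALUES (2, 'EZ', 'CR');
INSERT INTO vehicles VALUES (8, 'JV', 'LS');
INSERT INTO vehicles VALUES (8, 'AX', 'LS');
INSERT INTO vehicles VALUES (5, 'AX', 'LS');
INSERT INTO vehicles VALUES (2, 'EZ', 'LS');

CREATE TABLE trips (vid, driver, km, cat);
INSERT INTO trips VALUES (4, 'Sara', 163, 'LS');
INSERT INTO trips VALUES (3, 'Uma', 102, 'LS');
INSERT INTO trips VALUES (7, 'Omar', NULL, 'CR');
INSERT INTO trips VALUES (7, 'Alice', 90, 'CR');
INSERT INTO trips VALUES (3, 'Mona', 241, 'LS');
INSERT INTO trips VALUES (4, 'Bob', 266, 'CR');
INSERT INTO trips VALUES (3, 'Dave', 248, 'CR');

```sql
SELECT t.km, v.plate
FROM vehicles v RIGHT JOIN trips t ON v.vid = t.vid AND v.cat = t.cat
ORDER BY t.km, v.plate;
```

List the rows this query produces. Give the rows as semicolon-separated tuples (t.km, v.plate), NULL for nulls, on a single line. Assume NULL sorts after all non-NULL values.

RIGHT JOIN keeps every row from `trips`; unmatched rows get NULL for `vehicles`'s columns.
Matching on v.vid = t.vid AND v.cat = t.cat.
- v (vid=1, cat=CR) has no partner in t.
- v (vid=8, cat=LS) has no partner in t.
- v (vid=9, cat=CR) has no partner in t.
- v (vid=2, cat=CR) has no partner in t.
- v (vid=8, cat=LS) has no partner in t.
- v (vid=8, cat=LS) has no partner in t.
- v (vid=5, cat=LS) has no partner in t.
- v (vid=2, cat=LS) has no partner in t.
- 7 t row(s) had no v match → kept, v columns NULL.
After projecting and ordering:
t.km | v.plate
90 | NULL
102 | NULL
163 | NULL
241 | NULL
248 | NULL
266 | NULL
NULL | NULL

(90, NULL); (102, NULL); (163, NULL); (241, NULL); (248, NULL); (266, NULL); (NULL, NULL)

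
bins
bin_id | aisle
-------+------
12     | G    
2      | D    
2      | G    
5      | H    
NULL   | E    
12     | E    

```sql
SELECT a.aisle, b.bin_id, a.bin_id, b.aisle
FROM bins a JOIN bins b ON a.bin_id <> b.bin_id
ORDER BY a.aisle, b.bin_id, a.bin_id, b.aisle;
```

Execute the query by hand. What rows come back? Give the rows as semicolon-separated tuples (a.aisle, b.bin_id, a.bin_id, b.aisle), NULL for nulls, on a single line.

(D, 5, 2, H); (D, 12, 2, E); (D, 12, 2, G); (E, 2, 12, D); (E, 2, 12, G); (E, 5, 12, H); (G, 2, 12, D); (G, 2, 12, G); (G, 5, 2, H); (G, 5, 12, H); (G, 12, 2, E); (G, 12, 2, G); (H, 2, 5, D); (H, 2, 5, G); (H, 12, 5, E); (H, 12, 5, G)

INNER JOIN keeps only pairs where the ON condition holds.
Matching on a.bin_id <> b.bin_id. A NULL in a compared column never satisfies the condition.
Matched pairs: 16.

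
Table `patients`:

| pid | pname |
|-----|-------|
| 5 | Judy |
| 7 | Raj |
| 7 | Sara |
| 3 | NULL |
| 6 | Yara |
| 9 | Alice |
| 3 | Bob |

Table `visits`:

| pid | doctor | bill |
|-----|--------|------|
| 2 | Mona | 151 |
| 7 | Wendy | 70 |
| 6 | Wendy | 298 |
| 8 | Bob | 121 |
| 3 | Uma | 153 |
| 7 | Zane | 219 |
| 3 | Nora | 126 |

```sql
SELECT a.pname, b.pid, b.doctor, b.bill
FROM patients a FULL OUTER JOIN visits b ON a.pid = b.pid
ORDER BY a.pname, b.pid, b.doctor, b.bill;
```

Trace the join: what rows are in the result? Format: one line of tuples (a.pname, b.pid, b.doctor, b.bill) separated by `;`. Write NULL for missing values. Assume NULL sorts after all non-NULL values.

(Alice, NULL, NULL, NULL); (Bob, 3, Nora, 126); (Bob, 3, Uma, 153); (Judy, NULL, NULL, NULL); (Raj, 7, Wendy, 70); (Raj, 7, Zane, 219); (Sara, 7, Wendy, 70); (Sara, 7, Zane, 219); (Yara, 6, Wendy, 298); (NULL, 2, Mona, 151); (NULL, 3, Nora, 126); (NULL, 3, Uma, 153); (NULL, 8, Bob, 121)

FULL OUTER JOIN keeps every row from both sides; unmatched rows get NULL for the other side's columns.
Matching on a.pid = b.pid.
- a[0] pid=5 → no match; kept with NULLs on the b side.
- a[1] pid=7 → 2 match(es) in b → 2 row(s).
- a[2] pid=7 → 2 match(es) in b → 2 row(s).
- a[3] pid=3 → 2 match(es) in b → 2 row(s).
- a[4] pid=6 → 1 match(es) in b → 1 row(s).
- a[5] pid=9 → no match; kept with NULLs on the b side.
- a[6] pid=3 → 2 match(es) in b → 2 row(s).
- 2 b row(s) had no a match → kept, a columns NULL.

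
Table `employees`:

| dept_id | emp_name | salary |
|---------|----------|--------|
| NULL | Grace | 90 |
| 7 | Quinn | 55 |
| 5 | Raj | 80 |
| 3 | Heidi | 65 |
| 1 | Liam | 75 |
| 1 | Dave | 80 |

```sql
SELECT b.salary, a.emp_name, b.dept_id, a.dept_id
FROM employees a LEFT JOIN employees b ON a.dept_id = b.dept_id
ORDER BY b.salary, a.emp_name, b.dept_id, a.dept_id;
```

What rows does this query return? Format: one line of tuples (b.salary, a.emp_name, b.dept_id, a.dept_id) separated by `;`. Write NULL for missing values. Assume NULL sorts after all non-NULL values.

(55, Quinn, 7, 7); (65, Heidi, 3, 3); (75, Dave, 1, 1); (75, Liam, 1, 1); (80, Dave, 1, 1); (80, Liam, 1, 1); (80, Raj, 5, 5); (NULL, Grace, NULL, NULL)

LEFT JOIN keeps every row from `employees a`; unmatched rows get NULL for `employees b`'s columns.
Matching on a.dept_id = b.dept_id. A NULL in a compared column never satisfies the condition.
- a[0] dept_id=NULL → no match; kept with NULLs on the b side.
- a[1] dept_id=7 → 1 match(es) in b → 1 row(s).
- a[2] dept_id=5 → 1 match(es) in b → 1 row(s).
- a[3] dept_id=3 → 1 match(es) in b → 1 row(s).
- a[4] dept_id=1 → 2 match(es) in b → 2 row(s).
- a[5] dept_id=1 → 2 match(es) in b → 2 row(s).
After projecting and ordering:
b.salary | a.emp_name | b.dept_id | a.dept_id
55 | Quinn | 7 | 7
65 | Heidi | 3 | 3
75 | Dave | 1 | 1
75 | Liam | 1 | 1
80 | Dave | 1 | 1
80 | Liam | 1 | 1
80 | Raj | 5 | 5
NULL | Grace | NULL | NULL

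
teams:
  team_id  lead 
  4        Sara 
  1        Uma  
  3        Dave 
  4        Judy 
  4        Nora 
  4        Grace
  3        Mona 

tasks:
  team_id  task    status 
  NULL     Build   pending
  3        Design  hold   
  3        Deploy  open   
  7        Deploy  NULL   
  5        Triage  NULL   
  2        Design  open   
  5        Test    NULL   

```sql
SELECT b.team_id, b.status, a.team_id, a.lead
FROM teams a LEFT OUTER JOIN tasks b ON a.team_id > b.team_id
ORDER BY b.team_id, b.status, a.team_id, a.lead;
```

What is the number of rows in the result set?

15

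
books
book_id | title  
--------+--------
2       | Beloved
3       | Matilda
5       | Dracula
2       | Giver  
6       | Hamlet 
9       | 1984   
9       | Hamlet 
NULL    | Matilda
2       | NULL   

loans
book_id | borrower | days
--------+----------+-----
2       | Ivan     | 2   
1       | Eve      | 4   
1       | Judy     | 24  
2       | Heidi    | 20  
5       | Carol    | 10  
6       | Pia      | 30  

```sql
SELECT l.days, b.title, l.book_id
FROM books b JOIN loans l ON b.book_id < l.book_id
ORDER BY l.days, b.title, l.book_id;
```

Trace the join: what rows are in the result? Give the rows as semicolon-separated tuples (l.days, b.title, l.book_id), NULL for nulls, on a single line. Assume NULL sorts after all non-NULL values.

(10, Beloved, 5); (10, Giver, 5); (10, Matilda, 5); (10, NULL, 5); (30, Beloved, 6); (30, Dracula, 6); (30, Giver, 6); (30, Matilda, 6); (30, NULL, 6)

INNER JOIN keeps only pairs where the ON condition holds.
Matching on b.book_id < l.book_id. A NULL in a compared column never satisfies the condition.
- b row (book_id=2): matches 2 l row(s) → 2 output row(s).
- b row (book_id=3): matches 2 l row(s) → 2 output row(s).
- b row (book_id=5): matches 1 l row(s) → 1 output row(s).
- b row (book_id=2): matches 2 l row(s) → 2 output row(s).
- b row (book_id=6): no match → dropped.
- b row (book_id=9): no match → dropped.
- b row (book_id=9): no match → dropped.
- b row (book_id=NULL): no match → dropped.
- b row (book_id=2): matches 2 l row(s) → 2 output row(s).
After projecting and ordering:
l.days | b.title | l.book_id
10 | Beloved | 5
10 | Giver | 5
10 | Matilda | 5
10 | NULL | 5
30 | Beloved | 6
30 | Dracula | 6
30 | Giver | 6
30 | Matilda | 6
30 | NULL | 6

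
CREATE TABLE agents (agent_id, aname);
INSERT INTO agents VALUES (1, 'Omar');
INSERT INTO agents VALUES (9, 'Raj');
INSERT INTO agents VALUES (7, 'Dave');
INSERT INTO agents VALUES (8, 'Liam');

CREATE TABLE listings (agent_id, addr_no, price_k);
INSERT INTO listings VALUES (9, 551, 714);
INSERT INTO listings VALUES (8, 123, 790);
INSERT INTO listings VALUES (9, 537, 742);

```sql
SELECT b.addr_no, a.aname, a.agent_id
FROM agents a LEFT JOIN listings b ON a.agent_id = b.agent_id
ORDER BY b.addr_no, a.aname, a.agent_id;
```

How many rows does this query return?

5

LEFT JOIN keeps every row from `agents`; unmatched rows get NULL for `listings`'s columns.
Matching on a.agent_id = b.agent_id.
- a row (agent_id=1): no match → kept, b columns NULL.
- a row (agent_id=9): matches 2 b row(s) → 2 output row(s).
- a row (agent_id=7): no match → kept, b columns NULL.
- a row (agent_id=8): matches 1 b row(s) → 1 output row(s).
Total: 3 matched + 2 padded = 5 rows.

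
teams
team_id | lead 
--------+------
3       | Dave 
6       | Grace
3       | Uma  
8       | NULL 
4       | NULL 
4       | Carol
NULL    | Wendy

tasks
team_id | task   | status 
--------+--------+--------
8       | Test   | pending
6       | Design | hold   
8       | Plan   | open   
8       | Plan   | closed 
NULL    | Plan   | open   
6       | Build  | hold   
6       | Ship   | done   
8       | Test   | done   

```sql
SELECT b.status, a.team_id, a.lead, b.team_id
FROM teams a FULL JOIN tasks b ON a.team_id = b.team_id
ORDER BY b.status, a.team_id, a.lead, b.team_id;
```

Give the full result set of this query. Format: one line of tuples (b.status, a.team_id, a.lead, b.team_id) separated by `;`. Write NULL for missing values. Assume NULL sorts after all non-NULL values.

(closed, 8, NULL, 8); (done, 6, Grace, 6); (done, 8, NULL, 8); (hold, 6, Grace, 6); (hold, 6, Grace, 6); (open, 8, NULL, 8); (open, NULL, NULL, NULL); (pending, 8, NULL, 8); (NULL, 3, Dave, NULL); (NULL, 3, Uma, NULL); (NULL, 4, Carol, NULL); (NULL, 4, NULL, NULL); (NULL, NULL, Wendy, NULL)

FULL OUTER JOIN keeps every row from both sides; unmatched rows get NULL for the other side's columns.
Matching on a.team_id = b.team_id. A NULL in a compared column never satisfies the condition.
- a row (team_id=3): no match → kept, b columns NULL.
- a row (team_id=6): matches 3 b row(s) → 3 output row(s).
- a row (team_id=3): no match → kept, b columns NULL.
- a row (team_id=8): matches 4 b row(s) → 4 output row(s).
- a row (team_id=4): no match → kept, b columns NULL.
- a row (team_id=4): no match → kept, b columns NULL.
- a row (team_id=NULL): no match → kept, b columns NULL.
- 1 b row(s) had no a match → kept, a columns NULL.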